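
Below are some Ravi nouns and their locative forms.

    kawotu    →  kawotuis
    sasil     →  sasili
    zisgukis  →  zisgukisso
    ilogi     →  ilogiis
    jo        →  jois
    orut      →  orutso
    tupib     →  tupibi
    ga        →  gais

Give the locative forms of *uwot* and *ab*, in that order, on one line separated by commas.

uwotso, abi

The suffix is conditioned by the final sound: -so when the stem ends in a voiceless consonant (*zisgukis*, *orut*); -i when the stem ends in a voiced consonant (*sasil*, *tupib*); -is when the stem ends in a vowel (*kawotu*, *ilogi*, *jo*, *ga*).
*uwot* — final sound /t/ (a voiceless consonant) → -so → *uwotso*.
*ab*: final sound = /b/, a voiced consonant → -i → *abi*.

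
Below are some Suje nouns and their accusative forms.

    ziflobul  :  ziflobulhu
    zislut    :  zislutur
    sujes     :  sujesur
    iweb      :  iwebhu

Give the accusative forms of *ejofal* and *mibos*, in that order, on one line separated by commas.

The alternation tracks the final consonant of the stem — -ur when the stem ends in a voiceless consonant (*zislut*, *sujes*); -hu when the stem ends in a voiced consonant (*ziflobul*, *iweb*).
The final consonant of *ejofal* is /l/, which is voiced, so the suffix is -hu, giving *ejofalhu*.
Since the final consonant of *mibos* is /s/ (voiceless), it takes -ur, giving *mibosur*.

ejofalhu, mibosur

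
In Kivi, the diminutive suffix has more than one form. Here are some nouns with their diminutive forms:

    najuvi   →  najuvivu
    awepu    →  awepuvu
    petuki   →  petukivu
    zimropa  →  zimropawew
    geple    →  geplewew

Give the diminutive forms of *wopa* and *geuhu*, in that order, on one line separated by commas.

wopawew, geuhuvu

Looking at the last vowel of each stem: -vu when the last vowel of the stem is a high vowel (*najuvi*, *awepu*, *petuki*); -wew when the last vowel of the stem is a non-high vowel (*zimropa*, *geple*).
*wopa*: last vowel = /a/, a non-high vowel → -wew → *wopawew*.
*geuhu* — last vowel /u/ (a high vowel) → -vu → *geuhuvu*.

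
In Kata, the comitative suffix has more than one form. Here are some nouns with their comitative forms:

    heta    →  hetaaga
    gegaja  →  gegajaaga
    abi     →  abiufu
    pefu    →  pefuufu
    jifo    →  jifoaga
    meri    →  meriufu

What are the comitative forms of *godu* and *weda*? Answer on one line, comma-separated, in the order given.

goduufu, wedaaga

The suffix is conditioned by the last vowel: -ufu when the last vowel of the stem is a high vowel (*abi*, *pefu*, *meri*); -aga when the last vowel of the stem is a non-high vowel (*heta*, *gegaja*, *jifo*).
Since the last vowel of *godu* is /u/ (a high vowel), it takes -ufu, giving *goduufu*.
*weda* — last vowel /a/ (a non-high vowel) → -aga → *wedaaga*.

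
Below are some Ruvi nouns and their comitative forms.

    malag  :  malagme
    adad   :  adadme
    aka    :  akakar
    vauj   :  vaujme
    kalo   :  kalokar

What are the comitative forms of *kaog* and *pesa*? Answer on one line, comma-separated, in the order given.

kaogme, pesakar

The alternation tracks the final sound of the stem — -me when the stem ends in a consonant (*malag*, *adad*, *vauj*); -kar when the stem ends in a vowel (*aka*, *kalo*).
*kaog*: final sound = /g/, a consonant → -me → *kaogme*.
*pesa*: final sound = /a/, a vowel → -kar → *pesakar*.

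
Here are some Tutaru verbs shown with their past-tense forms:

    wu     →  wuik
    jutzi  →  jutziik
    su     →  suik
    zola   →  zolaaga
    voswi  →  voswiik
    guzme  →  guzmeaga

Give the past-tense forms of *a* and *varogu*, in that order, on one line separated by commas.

The suffix is conditioned by the last vowel: -ik when the last vowel of the stem is a high vowel (*wu*, *jutzi*, *su*, *voswi*); -aga when the last vowel of the stem is a non-high vowel (*zola*, *guzme*).
*a* — last vowel /a/ (a non-high vowel) → -aga → *aaga*.
*varogu* — last vowel /u/ (a high vowel) → -ik → *varoguik*.

aaga, varoguik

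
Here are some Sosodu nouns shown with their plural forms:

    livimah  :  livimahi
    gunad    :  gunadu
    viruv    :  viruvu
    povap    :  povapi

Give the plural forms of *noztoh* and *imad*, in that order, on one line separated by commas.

noztohi, imadu

The pattern is voicing of the final consonant: -i when the stem ends in a voiceless consonant (*livimah*, *povap*); -u when the stem ends in a voiced consonant (*gunad*, *viruv*).
*noztoh* — final consonant /h/ (voiceless) → -i → *noztohi*.
Since the final consonant of *imad* is /d/ (voiced), it takes -u, giving *imadu*.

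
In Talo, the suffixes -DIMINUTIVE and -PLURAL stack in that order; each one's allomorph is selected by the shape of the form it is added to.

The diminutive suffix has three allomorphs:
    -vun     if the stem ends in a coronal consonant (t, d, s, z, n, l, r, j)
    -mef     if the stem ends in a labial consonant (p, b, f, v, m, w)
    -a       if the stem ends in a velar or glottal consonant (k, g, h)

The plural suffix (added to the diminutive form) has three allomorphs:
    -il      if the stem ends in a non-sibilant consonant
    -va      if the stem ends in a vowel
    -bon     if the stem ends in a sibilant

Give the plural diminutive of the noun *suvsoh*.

*suvsoh* — final consonant /h/ (velar/glottal) → -a → *suvsoha*.
Since the final sound of the diminutive form *suvsoha* is /a/ (a vowel), it takes -va, giving *suvsohava*.

suvsohava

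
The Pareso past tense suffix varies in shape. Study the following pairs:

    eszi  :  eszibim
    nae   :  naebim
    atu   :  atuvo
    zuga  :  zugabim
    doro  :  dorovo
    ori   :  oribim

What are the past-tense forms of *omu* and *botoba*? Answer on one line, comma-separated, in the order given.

The suffix is conditioned by the last vowel: -vo when the last vowel of the stem is a rounded vowel (*atu*, *doro*); -bim when the last vowel of the stem is an unrounded vowel (*eszi*, *nae*, *zuga*, *ori*).
*omu*: last vowel = /u/, a rounded vowel → -vo → *omuvo*.
*botoba*: last vowel = /a/, an unrounded vowel → -bim → *botobabim*.

omuvo, botobabim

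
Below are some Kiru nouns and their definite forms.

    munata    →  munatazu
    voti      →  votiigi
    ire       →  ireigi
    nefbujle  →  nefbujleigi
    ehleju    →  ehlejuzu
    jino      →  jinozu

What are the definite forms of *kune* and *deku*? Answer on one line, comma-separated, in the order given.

The pattern is front/back vowel harmony: -igi when the last vowel of the stem is a front vowel (*voti*, *ire*, *nefbujle*); -zu when the last vowel of the stem is a back vowel (*munata*, *ehleju*, *jino*).
*kune* — last vowel /e/ (a front vowel) → -igi → *kuneigi*.
*deku*: last vowel = /u/, a back vowel → -zu → *dekuzu*.

kuneigi, dekuzu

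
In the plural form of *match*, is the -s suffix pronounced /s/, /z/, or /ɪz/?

The stem *match* ends in a sibilant (/s, z, ʃ, ʒ, tʃ, dʒ/).
The plural suffix surfaces as /ɪz/ after sibilants, /s/ after other voiceless consonants, and /z/ after other voiced sounds.
So the plural -s on *match* is pronounced /ɪz/.

/ɪz/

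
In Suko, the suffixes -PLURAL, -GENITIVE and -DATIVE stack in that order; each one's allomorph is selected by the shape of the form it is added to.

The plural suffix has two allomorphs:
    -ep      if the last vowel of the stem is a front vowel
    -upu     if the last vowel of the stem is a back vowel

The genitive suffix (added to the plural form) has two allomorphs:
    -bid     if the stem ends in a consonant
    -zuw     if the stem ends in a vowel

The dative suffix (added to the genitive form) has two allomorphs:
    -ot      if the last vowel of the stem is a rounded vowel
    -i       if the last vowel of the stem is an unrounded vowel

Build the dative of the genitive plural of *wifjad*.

*wifjad*: last vowel = /a/, a back vowel → -upu → *wifjadupu*.
The plural form *wifjadupu*: final sound = /u/, a vowel → -zuw → *wifjadupuzuw*.
The genitive form *wifjadupuzuw*: last vowel = /u/, a rounded vowel → -ot → *wifjadupuzuwot*.

wifjadupuzuwot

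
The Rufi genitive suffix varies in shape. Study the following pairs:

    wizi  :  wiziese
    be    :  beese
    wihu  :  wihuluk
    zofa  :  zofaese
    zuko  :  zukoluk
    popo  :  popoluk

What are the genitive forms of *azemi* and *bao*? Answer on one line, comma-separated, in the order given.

azemiese, baoluk

The pattern is rounding harmony: -luk when the last vowel of the stem is a rounded vowel (*wihu*, *zuko*, *popo*); -ese when the last vowel of the stem is an unrounded vowel (*wizi*, *be*, *zofa*).
Since the last vowel of *azemi* is /i/ (an unrounded vowel), it takes -ese, giving *azemiese*.
*bao* — last vowel /o/ (a rounded vowel) → -luk → *baoluk*.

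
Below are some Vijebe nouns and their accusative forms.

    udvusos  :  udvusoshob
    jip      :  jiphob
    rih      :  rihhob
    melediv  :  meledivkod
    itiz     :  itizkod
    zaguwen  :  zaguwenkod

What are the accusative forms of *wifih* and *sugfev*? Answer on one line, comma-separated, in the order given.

The suffix is conditioned by the final consonant: -hob when the stem ends in a voiceless consonant (*udvusos*, *jip*, *rih*); -kod when the stem ends in a voiced consonant (*melediv*, *itiz*, *zaguwen*).
*wifih*: final consonant = /h/, voiceless → -hob → *wifihhob*.
The final consonant of *sugfev* is /v/, which is voiced, so the suffix is -kod, giving *sugfevkod*.

wifihhob, sugfevkod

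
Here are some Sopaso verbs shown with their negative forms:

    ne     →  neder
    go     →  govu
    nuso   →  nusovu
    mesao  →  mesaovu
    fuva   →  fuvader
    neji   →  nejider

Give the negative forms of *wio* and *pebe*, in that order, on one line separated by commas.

wiovu, pebeder

The pattern is rounding harmony: -vu when the last vowel of the stem is a rounded vowel (*go*, *nuso*, *mesao*); -der when the last vowel of the stem is an unrounded vowel (*ne*, *fuva*, *neji*).
The last vowel of *wio* is /o/, which is a rounded vowel, so the suffix is -vu, giving *wiovu*.
*pebe* — last vowel /e/ (an unrounded vowel) → -der → *pebeder*.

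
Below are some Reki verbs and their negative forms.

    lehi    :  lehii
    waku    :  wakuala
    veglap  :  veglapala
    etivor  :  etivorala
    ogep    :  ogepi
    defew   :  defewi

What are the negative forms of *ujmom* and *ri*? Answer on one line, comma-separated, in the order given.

The alternation tracks the last vowel of the stem — -i when the last vowel of the stem is a front vowel (*lehi*, *ogep*, *defew*); -ala when the last vowel of the stem is a back vowel (*waku*, *veglap*, *etivor*).
Since the last vowel of *ujmom* is /o/ (a back vowel), it takes -ala, giving *ujmomala*.
The last vowel of *ri* is /i/, which is a front vowel, so the suffix is -i, giving *rii*.

ujmomala, rii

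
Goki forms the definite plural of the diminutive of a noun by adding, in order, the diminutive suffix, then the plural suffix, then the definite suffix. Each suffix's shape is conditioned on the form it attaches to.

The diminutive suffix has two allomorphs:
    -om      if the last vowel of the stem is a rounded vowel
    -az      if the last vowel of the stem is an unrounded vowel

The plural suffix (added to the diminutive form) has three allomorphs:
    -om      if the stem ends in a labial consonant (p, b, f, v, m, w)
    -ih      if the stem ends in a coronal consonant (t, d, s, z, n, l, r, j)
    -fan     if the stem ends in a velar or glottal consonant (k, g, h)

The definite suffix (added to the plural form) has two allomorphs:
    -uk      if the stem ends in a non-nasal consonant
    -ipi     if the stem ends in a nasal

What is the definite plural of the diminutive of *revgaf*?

revgafazihuk

The last vowel of *revgaf* is /a/, which is an unrounded vowel, so the diminutive suffix is -az, giving *revgafaz*.
Since the final consonant of the diminutive form *revgafaz* is /z/ (coronal), it takes -ih, giving *revgafazih*.
Since the final consonant of the plural form *revgafazih* is /h/ (non-nasal), it takes -uk, giving *revgafazihuk*.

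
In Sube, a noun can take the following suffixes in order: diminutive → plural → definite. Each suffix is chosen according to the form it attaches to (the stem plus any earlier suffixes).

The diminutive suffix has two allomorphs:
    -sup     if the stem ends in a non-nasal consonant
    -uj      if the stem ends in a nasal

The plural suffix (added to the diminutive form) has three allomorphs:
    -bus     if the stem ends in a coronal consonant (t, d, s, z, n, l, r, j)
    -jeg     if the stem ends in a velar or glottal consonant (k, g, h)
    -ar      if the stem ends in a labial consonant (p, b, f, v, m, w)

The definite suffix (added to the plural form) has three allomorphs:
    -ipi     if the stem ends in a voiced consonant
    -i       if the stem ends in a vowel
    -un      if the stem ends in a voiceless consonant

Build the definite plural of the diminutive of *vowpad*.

Since the final consonant of *vowpad* is /d/ (non-nasal), it takes -sup, giving *vowpadsup*.
The diminutive form *vowpadsup* — final consonant /p/ (labial) → -ar → *vowpadsupar*.
Since the final sound of the plural form *vowpadsupar* is /r/ (a voiced consonant), it takes -ipi, giving *vowpadsuparipi*.

vowpadsuparipi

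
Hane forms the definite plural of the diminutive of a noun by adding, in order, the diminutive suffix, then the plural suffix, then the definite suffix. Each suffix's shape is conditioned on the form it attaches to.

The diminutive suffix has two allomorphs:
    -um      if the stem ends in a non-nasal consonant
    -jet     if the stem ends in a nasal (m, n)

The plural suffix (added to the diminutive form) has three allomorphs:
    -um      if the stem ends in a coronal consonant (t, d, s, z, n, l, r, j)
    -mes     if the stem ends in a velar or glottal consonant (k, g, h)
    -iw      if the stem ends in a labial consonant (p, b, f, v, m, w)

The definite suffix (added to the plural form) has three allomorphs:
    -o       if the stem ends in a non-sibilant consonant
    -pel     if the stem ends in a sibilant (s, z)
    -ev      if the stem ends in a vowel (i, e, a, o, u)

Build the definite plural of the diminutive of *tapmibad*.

The final consonant of *tapmibad* is /d/, which is non-nasal, so the diminutive suffix is -um, giving *tapmibadum*.
The diminutive form *tapmibadum*: final consonant = /m/, labial → -iw → *tapmibadumiw*.
Since the final sound of the plural form *tapmibadumiw* is /w/ (a non-sibilant consonant), it takes -o, giving *tapmibadumiwo*.

tapmibadumiwo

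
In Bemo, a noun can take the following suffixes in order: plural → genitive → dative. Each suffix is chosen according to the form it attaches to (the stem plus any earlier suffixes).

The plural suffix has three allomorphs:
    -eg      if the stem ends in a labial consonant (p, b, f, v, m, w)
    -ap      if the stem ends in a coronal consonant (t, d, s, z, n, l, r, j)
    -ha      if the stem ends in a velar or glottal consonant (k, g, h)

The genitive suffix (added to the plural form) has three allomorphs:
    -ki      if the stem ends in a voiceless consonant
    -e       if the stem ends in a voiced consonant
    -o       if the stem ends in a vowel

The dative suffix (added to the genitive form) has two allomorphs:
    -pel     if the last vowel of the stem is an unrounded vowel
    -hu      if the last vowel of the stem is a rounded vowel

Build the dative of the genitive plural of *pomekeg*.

pomekeghaohu

*pomekeg*: final consonant = /g/, velar/glottal → -ha → *pomekegha*.
The plural form *pomekegha* — final sound /a/ (a vowel) → -o → *pomekeghao*.
The genitive form *pomekeghao*: last vowel = /o/, a rounded vowel → -hu → *pomekeghaohu*.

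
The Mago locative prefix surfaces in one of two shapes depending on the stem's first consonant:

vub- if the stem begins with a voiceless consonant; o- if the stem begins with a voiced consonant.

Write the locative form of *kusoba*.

Since the first consonant of *kusoba* is /k/ (voiceless), it takes vub-, giving *vubkusoba*.

vubkusoba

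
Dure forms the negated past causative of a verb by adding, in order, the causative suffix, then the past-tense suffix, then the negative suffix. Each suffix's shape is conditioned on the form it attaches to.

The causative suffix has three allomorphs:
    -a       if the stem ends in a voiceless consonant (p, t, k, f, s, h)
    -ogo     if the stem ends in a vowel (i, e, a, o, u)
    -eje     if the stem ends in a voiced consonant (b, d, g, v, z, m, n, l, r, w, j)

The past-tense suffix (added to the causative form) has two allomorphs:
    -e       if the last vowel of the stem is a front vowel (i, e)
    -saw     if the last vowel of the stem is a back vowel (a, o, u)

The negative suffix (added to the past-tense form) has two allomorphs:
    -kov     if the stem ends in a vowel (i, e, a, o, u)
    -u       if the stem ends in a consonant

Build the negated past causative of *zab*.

*zab* — final sound /b/ (a voiced consonant) → -eje → *zabeje*.
The last vowel of the causative form *zabeje* is /e/, which is a front vowel, so the past-tense suffix is -e, giving *zabejee*.
The past-tense form *zabejee* — final sound /e/ (a vowel) → -kov → *zabejeekov*.

zabejeekov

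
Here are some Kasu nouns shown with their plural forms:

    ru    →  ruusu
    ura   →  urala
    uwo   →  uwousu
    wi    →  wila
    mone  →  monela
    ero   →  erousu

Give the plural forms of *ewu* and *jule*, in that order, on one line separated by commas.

The pattern is rounding harmony: -usu when the last vowel of the stem is a rounded vowel (*ru*, *uwo*, *ero*); -la when the last vowel of the stem is an unrounded vowel (*ura*, *wi*, *mone*).
*ewu* — last vowel /u/ (a rounded vowel) → -usu → *ewuusu*.
Since the last vowel of *jule* is /e/ (an unrounded vowel), it takes -la, giving *julela*.

ewuusu, julela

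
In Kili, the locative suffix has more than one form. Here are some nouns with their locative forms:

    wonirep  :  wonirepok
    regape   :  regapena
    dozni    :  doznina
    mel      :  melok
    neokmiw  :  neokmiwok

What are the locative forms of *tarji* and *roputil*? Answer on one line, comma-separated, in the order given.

The suffix is conditioned by the final sound: -ok when the stem ends in a consonant (*wonirep*, *mel*, *neokmiw*); -na when the stem ends in a vowel (*regape*, *dozni*).
The final sound of *tarji* is /i/, which is a vowel, so the suffix is -na, giving *tarjina*.
*roputil* — final sound /l/ (a consonant) → -ok → *roputilok*.

tarjina, roputilok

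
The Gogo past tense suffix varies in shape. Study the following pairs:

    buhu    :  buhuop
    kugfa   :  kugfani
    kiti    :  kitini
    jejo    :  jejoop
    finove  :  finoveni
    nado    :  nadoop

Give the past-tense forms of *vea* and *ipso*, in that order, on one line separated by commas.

veani, ipsoop

The alternation tracks the last vowel of the stem — -op when the last vowel of the stem is a rounded vowel (*buhu*, *jejo*, *nado*); -ni when the last vowel of the stem is an unrounded vowel (*kugfa*, *kiti*, *finove*).
*vea*: last vowel = /a/, an unrounded vowel → -ni → *veani*.
The last vowel of *ipso* is /o/, which is a rounded vowel, so the suffix is -op, giving *ipsoop*.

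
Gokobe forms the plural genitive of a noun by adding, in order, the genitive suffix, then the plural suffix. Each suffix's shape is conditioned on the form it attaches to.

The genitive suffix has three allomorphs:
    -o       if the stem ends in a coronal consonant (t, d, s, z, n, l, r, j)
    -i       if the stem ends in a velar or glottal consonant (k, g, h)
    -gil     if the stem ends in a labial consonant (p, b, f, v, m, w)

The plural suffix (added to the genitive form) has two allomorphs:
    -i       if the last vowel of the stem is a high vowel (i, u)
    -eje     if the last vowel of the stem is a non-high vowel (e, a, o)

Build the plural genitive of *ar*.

The final consonant of *ar* is /r/, which is coronal, so the genitive suffix is -o, giving *aro*.
Since the last vowel of the genitive form *aro* is /o/ (a non-high vowel), it takes -eje, giving *aroeje*.

aroeje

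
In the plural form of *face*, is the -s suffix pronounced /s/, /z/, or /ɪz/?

/ɪz/

The stem *face* ends in a sibilant (/s, z, ʃ, ʒ, tʃ, dʒ/).
The plural suffix surfaces as /ɪz/ after sibilants, /s/ after other voiceless consonants, and /z/ after other voiced sounds.
So the plural -s on *face* is pronounced /ɪz/.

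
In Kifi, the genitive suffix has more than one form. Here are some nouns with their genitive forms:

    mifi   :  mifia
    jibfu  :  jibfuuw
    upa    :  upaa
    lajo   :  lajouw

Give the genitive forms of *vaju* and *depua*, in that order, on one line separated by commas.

vajuuw, depuaa

Looking at the last vowel of each stem: -uw when the last vowel of the stem is a rounded vowel (*jibfu*, *lajo*); -a when the last vowel of the stem is an unrounded vowel (*mifi*, *upa*).
*vaju*: last vowel = /u/, a rounded vowel → -uw → *vajuuw*.
*depua* — last vowel /a/ (an unrounded vowel) → -a → *depuaa*.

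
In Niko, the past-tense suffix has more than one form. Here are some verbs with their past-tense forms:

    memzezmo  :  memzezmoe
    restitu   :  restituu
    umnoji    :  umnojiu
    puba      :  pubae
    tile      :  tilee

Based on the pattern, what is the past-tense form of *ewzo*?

The suffix is conditioned by the last vowel: -u when the last vowel of the stem is a high vowel (*restitu*, *umnoji*); -e when the last vowel of the stem is a non-high vowel (*memzezmo*, *puba*, *tile*).
*ewzo*: last vowel = /o/, a non-high vowel → -e → *ewzoe*.

ewzoe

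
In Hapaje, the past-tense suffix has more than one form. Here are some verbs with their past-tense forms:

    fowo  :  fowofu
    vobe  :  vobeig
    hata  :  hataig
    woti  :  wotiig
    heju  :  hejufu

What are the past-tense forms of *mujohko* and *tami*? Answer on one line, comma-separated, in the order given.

mujohkofu, tamiig

The alternation tracks the last vowel of the stem — -fu when the last vowel of the stem is a rounded vowel (*fowo*, *heju*); -ig when the last vowel of the stem is an unrounded vowel (*vobe*, *hata*, *woti*).
*mujohko*: last vowel = /o/, a rounded vowel → -fu → *mujohkofu*.
*tami*: last vowel = /i/, an unrounded vowel → -ig → *tamiig*.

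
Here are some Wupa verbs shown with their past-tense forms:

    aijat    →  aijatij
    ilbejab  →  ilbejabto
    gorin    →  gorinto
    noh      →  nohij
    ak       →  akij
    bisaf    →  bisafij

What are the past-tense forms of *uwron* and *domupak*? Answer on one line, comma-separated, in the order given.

The pattern is voicing of the final consonant: -ij when the stem ends in a voiceless consonant (*aijat*, *noh*, *ak*, *bisaf*); -to when the stem ends in a voiced consonant (*ilbejab*, *gorin*).
*uwron* — final consonant /n/ (voiced) → -to → *uwronto*.
The final consonant of *domupak* is /k/, which is voiceless, so the suffix is -ij, giving *domupakij*.

uwronto, domupakij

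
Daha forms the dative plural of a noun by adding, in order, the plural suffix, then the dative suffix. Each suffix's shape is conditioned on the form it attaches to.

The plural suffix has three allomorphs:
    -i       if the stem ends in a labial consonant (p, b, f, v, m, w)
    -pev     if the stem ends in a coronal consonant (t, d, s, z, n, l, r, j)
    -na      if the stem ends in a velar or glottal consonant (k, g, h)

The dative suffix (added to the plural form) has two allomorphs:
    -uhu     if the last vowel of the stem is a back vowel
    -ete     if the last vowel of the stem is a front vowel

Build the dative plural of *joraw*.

Since the final consonant of *joraw* is /w/ (labial), it takes -i, giving *jorawi*.
The plural form *jorawi* — last vowel /i/ (a front vowel) → -ete → *jorawiete*.

jorawiete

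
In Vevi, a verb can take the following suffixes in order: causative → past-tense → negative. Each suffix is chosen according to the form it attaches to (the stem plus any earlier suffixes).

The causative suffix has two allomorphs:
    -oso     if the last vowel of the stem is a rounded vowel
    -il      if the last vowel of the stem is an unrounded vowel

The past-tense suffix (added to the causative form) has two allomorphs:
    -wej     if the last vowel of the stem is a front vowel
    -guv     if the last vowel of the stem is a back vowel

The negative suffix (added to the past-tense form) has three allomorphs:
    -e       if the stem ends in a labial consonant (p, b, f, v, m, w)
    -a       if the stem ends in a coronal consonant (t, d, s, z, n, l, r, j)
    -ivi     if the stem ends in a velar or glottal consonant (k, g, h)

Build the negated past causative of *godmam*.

godmamilweja

The last vowel of *godmam* is /a/, which is an unrounded vowel, so the causative suffix is -il, giving *godmamil*.
The causative form *godmamil*: last vowel = /i/, a front vowel → -wej → *godmamilwej*.
The past-tense form *godmamilwej* — final consonant /j/ (coronal) → -a → *godmamilweja*.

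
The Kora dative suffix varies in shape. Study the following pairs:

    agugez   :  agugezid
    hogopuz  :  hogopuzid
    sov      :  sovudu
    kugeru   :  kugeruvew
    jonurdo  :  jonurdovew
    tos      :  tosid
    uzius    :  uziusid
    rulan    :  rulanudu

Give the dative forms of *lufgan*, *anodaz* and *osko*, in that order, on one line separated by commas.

lufganudu, anodazid, oskovew

The suffix is conditioned by the final sound: -id when the stem ends in a sibilant (*agugez*, *hogopuz*, *tos*, *uzius*); -udu when the stem ends in a non-sibilant consonant (*sov*, *rulan*); -vew when the stem ends in a vowel (*kugeru*, *jonurdo*).
*lufgan* — final sound /n/ (a non-sibilant consonant) → -udu → *lufganudu*.
The final sound of *anodaz* is /z/, which is a sibilant, so the suffix is -id, giving *anodazid*.
*osko*: final sound = /o/, a vowel → -vew → *oskovew*.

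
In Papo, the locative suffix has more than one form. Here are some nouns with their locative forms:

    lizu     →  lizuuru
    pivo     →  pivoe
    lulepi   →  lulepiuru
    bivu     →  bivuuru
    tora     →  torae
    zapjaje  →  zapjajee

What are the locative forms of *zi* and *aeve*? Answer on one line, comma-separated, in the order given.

ziuru, aevee

The suffix is conditioned by the last vowel: -uru when the last vowel of the stem is a high vowel (*lizu*, *lulepi*, *bivu*); -e when the last vowel of the stem is a non-high vowel (*pivo*, *tora*, *zapjaje*).
*zi* — last vowel /i/ (a high vowel) → -uru → *ziuru*.
*aeve* — last vowel /e/ (a non-high vowel) → -e → *aevee*.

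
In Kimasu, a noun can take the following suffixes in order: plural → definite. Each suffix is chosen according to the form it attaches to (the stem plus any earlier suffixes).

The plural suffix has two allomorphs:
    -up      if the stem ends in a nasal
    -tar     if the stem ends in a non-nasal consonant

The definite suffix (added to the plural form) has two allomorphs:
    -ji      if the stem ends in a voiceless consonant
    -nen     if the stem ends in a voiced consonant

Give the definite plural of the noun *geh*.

gehtarnen

The final consonant of *geh* is /h/, which is non-nasal, so the plural suffix is -tar, giving *gehtar*.
The plural form *gehtar*: final consonant = /r/, voiced → -nen → *gehtarnen*.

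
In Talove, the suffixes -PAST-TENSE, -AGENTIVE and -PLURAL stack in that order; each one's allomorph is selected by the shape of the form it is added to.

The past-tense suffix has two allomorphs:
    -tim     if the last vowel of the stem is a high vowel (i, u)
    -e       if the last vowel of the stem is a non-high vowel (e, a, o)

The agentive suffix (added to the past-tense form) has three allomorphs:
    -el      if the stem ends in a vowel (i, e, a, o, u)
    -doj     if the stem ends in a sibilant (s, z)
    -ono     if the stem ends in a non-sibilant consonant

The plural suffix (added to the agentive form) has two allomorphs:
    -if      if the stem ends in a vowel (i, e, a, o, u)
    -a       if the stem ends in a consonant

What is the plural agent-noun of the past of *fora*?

foraeela

Since the last vowel of *fora* is /a/ (a non-high vowel), it takes -e, giving *forae*.
The past-tense form *forae* — final sound /e/ (a vowel) → -el → *foraeel*.
The final sound of the agentive form *foraeel* is /l/, which is a consonant, so the plural suffix is -a, giving *foraeela*.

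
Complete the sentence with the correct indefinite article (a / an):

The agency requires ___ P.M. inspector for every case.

a

The indefinite article is chosen by the initial *sound* of the following word, not its spelling.
The initialism *P.M.* is read letter by letter; the first letter, P, is pronounced /piː/, which begins with a consonant sound.
So the article is *a*: The agency requires a P.M. inspector for every case.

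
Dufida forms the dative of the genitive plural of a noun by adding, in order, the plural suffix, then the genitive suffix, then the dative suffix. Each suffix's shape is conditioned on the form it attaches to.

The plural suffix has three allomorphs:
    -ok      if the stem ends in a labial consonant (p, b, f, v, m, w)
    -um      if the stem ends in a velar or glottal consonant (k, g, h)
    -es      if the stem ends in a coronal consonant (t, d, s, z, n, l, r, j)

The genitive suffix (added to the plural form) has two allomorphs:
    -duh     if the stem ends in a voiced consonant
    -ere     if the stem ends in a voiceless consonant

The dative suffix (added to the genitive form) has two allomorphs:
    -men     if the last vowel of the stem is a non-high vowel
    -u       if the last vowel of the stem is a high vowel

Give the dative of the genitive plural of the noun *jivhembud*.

jivhembudeseremen

*jivhembud* — final consonant /d/ (coronal) → -es → *jivhembudes*.
The plural form *jivhembudes*: final consonant = /s/, voiceless → -ere → *jivhembudesere*.
Since the last vowel of the genitive form *jivhembudesere* is /e/ (a non-high vowel), it takes -men, giving *jivhembudeseremen*.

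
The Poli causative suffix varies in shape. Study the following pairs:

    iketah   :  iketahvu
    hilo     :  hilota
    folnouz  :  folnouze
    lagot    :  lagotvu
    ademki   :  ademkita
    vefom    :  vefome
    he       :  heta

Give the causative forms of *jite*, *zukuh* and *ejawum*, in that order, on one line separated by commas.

jiteta, zukuhvu, ejawume

The suffix is conditioned by the final sound: -vu when the stem ends in a voiceless consonant (*iketah*, *lagot*); -e when the stem ends in a voiced consonant (*folnouz*, *vefom*); -ta when the stem ends in a vowel (*hilo*, *ademki*, *he*).
*jite* — final sound /e/ (a vowel) → -ta → *jiteta*.
The final sound of *zukuh* is /h/, which is a voiceless consonant, so the suffix is -vu, giving *zukuhvu*.
*ejawum* — final sound /m/ (a voiced consonant) → -e → *ejawume*.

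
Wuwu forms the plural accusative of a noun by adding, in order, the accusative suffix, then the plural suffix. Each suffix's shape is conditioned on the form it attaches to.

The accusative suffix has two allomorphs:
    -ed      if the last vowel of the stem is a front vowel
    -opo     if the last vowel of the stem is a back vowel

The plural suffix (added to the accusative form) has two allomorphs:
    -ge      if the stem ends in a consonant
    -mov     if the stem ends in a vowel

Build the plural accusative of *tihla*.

Since the last vowel of *tihla* is /a/ (a back vowel), it takes -opo, giving *tihlaopo*.
The accusative form *tihlaopo*: final sound = /o/, a vowel → -mov → *tihlaopomov*.

tihlaopomov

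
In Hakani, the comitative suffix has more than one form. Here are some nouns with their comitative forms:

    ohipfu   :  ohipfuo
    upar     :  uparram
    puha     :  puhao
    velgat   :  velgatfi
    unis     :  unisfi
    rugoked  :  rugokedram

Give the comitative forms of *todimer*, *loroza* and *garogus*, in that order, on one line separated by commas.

The suffix is conditioned by the final sound: -fi when the stem ends in a voiceless consonant (*velgat*, *unis*); -ram when the stem ends in a voiced consonant (*upar*, *rugoked*); -o when the stem ends in a vowel (*ohipfu*, *puha*).
Since the final sound of *todimer* is /r/ (a voiced consonant), it takes -ram, giving *todimerram*.
The final sound of *loroza* is /a/, which is a vowel, so the suffix is -o, giving *lorozao*.
*garogus* — final sound /s/ (a voiceless consonant) → -fi → *garogusfi*.

todimerram, lorozao, garogusfi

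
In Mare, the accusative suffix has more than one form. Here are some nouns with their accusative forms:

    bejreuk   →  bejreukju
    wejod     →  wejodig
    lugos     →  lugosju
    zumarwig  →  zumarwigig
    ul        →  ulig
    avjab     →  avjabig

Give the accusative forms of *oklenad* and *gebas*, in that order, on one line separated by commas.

The pattern is voicing of the final consonant: -ju when the stem ends in a voiceless consonant (*bejreuk*, *lugos*); -ig when the stem ends in a voiced consonant (*wejod*, *zumarwig*, *ul*, *avjab*).
*oklenad*: final consonant = /d/, voiced → -ig → *oklenadig*.
*gebas* — final consonant /s/ (voiceless) → -ju → *gebasju*.

oklenadig, gebasju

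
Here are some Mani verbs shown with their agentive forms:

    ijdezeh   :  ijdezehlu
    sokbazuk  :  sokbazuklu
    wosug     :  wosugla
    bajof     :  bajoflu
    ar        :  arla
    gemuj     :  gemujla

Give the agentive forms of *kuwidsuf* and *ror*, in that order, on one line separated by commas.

kuwidsuflu, rorla

The pattern is voicing of the final consonant: -lu when the stem ends in a voiceless consonant (*ijdezeh*, *sokbazuk*, *bajof*); -la when the stem ends in a voiced consonant (*wosug*, *ar*, *gemuj*).
Since the final consonant of *kuwidsuf* is /f/ (voiceless), it takes -lu, giving *kuwidsuflu*.
Since the final consonant of *ror* is /r/ (voiced), it takes -la, giving *rorla*.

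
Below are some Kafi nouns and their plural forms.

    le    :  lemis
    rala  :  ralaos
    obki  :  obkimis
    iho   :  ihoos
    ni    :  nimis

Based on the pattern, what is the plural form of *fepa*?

fepaos

Looking at the last vowel of each stem: -mis when the last vowel of the stem is a front vowel (*le*, *obki*, *ni*); -os when the last vowel of the stem is a back vowel (*rala*, *iho*).
The last vowel of *fepa* is /a/, which is a back vowel, so the suffix is -os, giving *fepaos*.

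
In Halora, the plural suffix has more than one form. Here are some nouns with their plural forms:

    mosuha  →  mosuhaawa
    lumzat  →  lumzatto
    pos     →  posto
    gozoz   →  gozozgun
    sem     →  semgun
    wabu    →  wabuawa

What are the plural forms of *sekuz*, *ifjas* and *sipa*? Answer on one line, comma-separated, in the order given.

sekuzgun, ifjasto, sipaawa

Looking at the final sound of each stem: -to when the stem ends in a voiceless consonant (*lumzat*, *pos*); -gun when the stem ends in a voiced consonant (*gozoz*, *sem*); -awa when the stem ends in a vowel (*mosuha*, *wabu*).
Since the final sound of *sekuz* is /z/ (a voiced consonant), it takes -gun, giving *sekuzgun*.
Since the final sound of *ifjas* is /s/ (a voiceless consonant), it takes -to, giving *ifjasto*.
Since the final sound of *sipa* is /a/ (a vowel), it takes -awa, giving *sipaawa*.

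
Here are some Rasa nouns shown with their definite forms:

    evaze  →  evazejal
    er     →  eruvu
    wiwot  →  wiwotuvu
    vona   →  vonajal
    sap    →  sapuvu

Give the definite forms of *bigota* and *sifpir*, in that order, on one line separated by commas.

bigotajal, sifpiruvu

The suffix is conditioned by the final sound: -uvu when the stem ends in a consonant (*er*, *wiwot*, *sap*); -jal when the stem ends in a vowel (*evaze*, *vona*).
The final sound of *bigota* is /a/, which is a vowel, so the suffix is -jal, giving *bigotajal*.
*sifpir* — final sound /r/ (a consonant) → -uvu → *sifpiruvu*.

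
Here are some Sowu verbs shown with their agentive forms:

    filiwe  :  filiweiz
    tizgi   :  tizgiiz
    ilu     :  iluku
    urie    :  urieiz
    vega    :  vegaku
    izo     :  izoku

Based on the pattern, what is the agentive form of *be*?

The alternation tracks the last vowel of the stem — -iz when the last vowel of the stem is a front vowel (*filiwe*, *tizgi*, *urie*); -ku when the last vowel of the stem is a back vowel (*ilu*, *vega*, *izo*).
The last vowel of *be* is /e/, which is a front vowel, so the suffix is -iz, giving *beiz*.

beiz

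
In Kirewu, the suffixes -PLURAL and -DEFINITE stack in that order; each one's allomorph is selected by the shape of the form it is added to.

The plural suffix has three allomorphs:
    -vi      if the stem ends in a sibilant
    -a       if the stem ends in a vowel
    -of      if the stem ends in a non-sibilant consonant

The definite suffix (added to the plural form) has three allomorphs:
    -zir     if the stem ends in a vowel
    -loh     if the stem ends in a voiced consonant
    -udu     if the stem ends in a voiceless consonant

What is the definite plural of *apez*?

apezvizir

*apez* — final sound /z/ (a sibilant) → -vi → *apezvi*.
The plural form *apezvi*: final sound = /i/, a vowel → -zir → *apezvizir*.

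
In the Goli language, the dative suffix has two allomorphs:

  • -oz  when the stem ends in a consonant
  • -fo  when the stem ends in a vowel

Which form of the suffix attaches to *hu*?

The final sound of *hu* is /u/, which is a vowel, so the suffix is -fo.

-fo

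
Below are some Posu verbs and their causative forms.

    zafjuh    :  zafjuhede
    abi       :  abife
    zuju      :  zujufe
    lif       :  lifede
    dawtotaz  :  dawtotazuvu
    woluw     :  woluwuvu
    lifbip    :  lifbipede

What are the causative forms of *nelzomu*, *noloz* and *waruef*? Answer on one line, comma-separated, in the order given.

nelzomufe, nolozuvu, waruefede

The suffix is conditioned by the final sound: -ede when the stem ends in a voiceless consonant (*zafjuh*, *lif*, *lifbip*); -uvu when the stem ends in a voiced consonant (*dawtotaz*, *woluw*); -fe when the stem ends in a vowel (*abi*, *zuju*).
Since the final sound of *nelzomu* is /u/ (a vowel), it takes -fe, giving *nelzomufe*.
The final sound of *noloz* is /z/, which is a voiced consonant, so the suffix is -uvu, giving *nolozuvu*.
*waruef*: final sound = /f/, a voiceless consonant → -ede → *waruefede*.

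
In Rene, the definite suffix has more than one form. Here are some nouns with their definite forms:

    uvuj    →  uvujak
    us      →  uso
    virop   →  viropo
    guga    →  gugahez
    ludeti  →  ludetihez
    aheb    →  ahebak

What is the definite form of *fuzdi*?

The pattern is voicing of the final sound: -o when the stem ends in a voiceless consonant (*us*, *virop*); -ak when the stem ends in a voiced consonant (*uvuj*, *aheb*); -hez when the stem ends in a vowel (*guga*, *ludeti*).
*fuzdi* — final sound /i/ (a vowel) → -hez → *fuzdihez*.

fuzdihez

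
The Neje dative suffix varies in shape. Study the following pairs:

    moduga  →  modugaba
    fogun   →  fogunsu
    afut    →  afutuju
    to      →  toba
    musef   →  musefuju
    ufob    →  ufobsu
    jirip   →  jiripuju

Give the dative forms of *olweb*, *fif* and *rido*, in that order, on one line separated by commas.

olwebsu, fifuju, ridoba

The suffix is conditioned by the final sound: -uju when the stem ends in a voiceless consonant (*afut*, *musef*, *jirip*); -su when the stem ends in a voiced consonant (*fogun*, *ufob*); -ba when the stem ends in a vowel (*moduga*, *to*).
*olweb* — final sound /b/ (a voiced consonant) → -su → *olwebsu*.
The final sound of *fif* is /f/, which is a voiceless consonant, so the suffix is -uju, giving *fifuju*.
Since the final sound of *rido* is /o/ (a vowel), it takes -ba, giving *ridoba*.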